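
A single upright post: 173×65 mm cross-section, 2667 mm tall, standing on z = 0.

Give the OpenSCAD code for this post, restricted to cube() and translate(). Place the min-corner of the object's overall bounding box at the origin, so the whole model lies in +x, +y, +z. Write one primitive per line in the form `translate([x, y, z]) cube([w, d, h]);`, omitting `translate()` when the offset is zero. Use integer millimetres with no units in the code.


cube([173, 65, 2667]);


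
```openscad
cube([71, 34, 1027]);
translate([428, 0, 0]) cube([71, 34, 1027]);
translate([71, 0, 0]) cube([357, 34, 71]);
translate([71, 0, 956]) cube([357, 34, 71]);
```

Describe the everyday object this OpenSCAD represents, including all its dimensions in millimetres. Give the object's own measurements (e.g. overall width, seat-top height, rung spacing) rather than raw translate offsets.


A rectangular picture frame lying in the x–z plane (depth along y). The opening is 357 mm wide (x) by 885 mm tall (z), surrounded by a border 71 mm wide on all four sides. The frame is 34 mm deep and is made of two full-height vertical stiles with two horizontal rails fitted between them.


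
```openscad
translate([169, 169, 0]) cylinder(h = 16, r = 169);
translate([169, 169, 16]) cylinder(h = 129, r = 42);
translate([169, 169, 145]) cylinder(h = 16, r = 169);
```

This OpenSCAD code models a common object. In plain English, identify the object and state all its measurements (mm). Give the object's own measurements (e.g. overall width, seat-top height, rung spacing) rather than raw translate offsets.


A spool: two coaxial disc flanges of radius 169 mm and thickness 16 mm, joined by a core cylinder of radius 42 mm and height 129 mm. The lower flange rests on z = 0 and the three cylinders share a vertical axis.


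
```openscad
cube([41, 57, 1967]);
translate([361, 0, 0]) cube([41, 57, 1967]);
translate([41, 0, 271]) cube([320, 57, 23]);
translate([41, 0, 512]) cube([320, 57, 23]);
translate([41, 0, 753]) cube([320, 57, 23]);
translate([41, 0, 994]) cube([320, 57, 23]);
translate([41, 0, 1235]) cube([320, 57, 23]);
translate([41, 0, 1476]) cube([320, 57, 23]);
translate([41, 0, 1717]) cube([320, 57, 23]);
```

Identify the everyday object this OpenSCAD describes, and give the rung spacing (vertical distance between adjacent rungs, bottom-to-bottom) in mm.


A ladder. The rung spacing is 241 mm.

Two tall 41×57 posts with 7 short bars between them — a ladder. Adjacent rungs sit at z = 271 and z = 512, so the spacing is 512 − 271 = 241 mm.


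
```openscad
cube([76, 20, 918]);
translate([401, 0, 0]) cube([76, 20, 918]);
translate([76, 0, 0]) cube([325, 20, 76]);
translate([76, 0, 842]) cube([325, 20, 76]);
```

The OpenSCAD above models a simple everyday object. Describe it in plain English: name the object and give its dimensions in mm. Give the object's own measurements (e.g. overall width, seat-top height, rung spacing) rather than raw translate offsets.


A rectangular picture frame lying in the x–z plane (depth along y). The opening is 325 mm wide (x) by 766 mm tall (z), surrounded by a border 76 mm wide on all four sides. The frame is 20 mm deep and is made of two full-height vertical stiles with two horizontal rails fitted between them.


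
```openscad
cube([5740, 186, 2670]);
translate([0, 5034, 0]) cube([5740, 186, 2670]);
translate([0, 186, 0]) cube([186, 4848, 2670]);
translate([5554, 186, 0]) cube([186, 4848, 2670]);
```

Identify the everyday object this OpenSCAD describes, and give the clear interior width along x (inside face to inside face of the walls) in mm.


A house (or room) frame. The interior width is 5368 mm.

Four 2670 mm walls enclosing a rectangle with no floor or roof — a room or house frame. Outside width is 5740 mm and wall thickness is 186 mm, so the interior width is 5740 − 2 × 186 = 5368 mm.


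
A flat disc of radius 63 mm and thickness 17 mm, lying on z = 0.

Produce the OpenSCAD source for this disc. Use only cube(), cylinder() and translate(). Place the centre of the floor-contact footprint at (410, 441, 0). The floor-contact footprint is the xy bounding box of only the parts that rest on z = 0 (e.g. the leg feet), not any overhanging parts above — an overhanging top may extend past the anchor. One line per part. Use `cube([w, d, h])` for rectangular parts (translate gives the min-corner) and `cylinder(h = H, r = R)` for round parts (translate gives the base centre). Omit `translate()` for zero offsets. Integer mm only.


translate([410, 441, 0]) cylinder(h = 17, r = 63);


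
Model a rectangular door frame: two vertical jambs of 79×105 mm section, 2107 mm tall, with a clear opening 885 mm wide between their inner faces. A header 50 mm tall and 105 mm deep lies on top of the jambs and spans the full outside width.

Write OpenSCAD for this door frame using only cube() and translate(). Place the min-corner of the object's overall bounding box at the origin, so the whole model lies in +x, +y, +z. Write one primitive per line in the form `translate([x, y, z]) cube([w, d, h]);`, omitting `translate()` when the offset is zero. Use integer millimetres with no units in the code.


cube([79, 105, 2107]);
translate([964, 0, 0]) cube([79, 105, 2107]);
translate([0, 0, 2107]) cube([1043, 105, 50]);


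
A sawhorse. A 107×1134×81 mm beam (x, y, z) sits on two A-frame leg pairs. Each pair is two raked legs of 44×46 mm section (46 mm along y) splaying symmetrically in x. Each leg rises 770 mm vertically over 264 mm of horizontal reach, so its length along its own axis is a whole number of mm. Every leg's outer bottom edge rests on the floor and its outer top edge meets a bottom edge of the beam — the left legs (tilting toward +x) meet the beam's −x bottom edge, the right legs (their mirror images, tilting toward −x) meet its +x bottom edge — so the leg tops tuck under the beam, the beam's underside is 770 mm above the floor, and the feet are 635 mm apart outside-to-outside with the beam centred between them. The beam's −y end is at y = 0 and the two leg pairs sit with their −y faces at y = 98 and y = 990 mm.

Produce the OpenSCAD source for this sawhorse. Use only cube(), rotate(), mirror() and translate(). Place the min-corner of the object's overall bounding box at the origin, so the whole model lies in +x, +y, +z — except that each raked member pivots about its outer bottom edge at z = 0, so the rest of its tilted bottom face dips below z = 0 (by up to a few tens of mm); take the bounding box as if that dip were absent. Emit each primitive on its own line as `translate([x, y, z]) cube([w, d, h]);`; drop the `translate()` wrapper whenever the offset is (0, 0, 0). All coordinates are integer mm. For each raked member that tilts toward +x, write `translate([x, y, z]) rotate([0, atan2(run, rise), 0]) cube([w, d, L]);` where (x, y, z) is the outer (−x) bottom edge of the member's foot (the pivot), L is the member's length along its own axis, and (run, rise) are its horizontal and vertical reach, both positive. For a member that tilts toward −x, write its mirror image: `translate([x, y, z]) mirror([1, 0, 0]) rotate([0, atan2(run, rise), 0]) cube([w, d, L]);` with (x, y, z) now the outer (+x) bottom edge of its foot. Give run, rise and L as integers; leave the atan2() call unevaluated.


// leg length = √(264² + 770²) = 814
// right-leg outer foot x = 2·264 + 107 = 635
// beam min-corner = (264, 0, 770)
translate([264, 0, 770]) cube([107, 1134, 81]);
translate([0, 98, 0]) rotate([0, atan2(264, 770), 0]) cube([44, 46, 814]);
translate([635, 98, 0]) mirror([1, 0, 0]) rotate([0, atan2(264, 770), 0]) cube([44, 46, 814]);
translate([0, 990, 0]) rotate([0, atan2(264, 770), 0]) cube([44, 46, 814]);
translate([635, 990, 0]) mirror([1, 0, 0]) rotate([0, atan2(264, 770), 0]) cube([44, 46, 814]);


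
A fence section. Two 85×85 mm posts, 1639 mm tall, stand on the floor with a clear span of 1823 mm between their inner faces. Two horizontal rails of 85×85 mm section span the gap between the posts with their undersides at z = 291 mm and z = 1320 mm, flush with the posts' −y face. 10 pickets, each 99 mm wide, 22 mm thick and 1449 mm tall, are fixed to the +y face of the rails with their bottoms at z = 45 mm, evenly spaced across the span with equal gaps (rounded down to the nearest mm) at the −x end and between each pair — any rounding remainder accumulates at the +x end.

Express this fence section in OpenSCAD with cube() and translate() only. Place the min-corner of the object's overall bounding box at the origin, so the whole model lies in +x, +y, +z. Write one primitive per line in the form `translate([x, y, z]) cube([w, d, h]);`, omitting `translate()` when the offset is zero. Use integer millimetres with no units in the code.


cube([85, 85, 1639]);
translate([1908, 0, 0]) cube([85, 85, 1639]);
translate([85, 0, 291]) cube([1823, 85, 85]);
translate([85, 0, 1320]) cube([1823, 85, 85]);
translate([160, 85, 45]) cube([99, 22, 1449]);
translate([334, 85, 45]) cube([99, 22, 1449]);
translate([508, 85, 45]) cube([99, 22, 1449]);
translate([682, 85, 45]) cube([99, 22, 1449]);
translate([856, 85, 45]) cube([99, 22, 1449]);
translate([1030, 85, 45]) cube([99, 22, 1449]);
translate([1204, 85, 45]) cube([99, 22, 1449]);
translate([1378, 85, 45]) cube([99, 22, 1449]);
translate([1552, 85, 45]) cube([99, 22, 1449]);
translate([1726, 85, 45]) cube([99, 22, 1449]);


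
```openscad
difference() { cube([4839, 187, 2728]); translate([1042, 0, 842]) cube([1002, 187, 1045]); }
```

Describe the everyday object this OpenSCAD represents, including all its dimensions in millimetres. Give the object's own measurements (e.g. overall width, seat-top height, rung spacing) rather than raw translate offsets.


A wall 4839 mm long (x), 187 mm thick (y), 2728 mm tall, with a rectangular window opening cut through it. The opening is 1002 mm wide and 1045 mm tall; its sill is at z = 842 mm and its near (−x) edge is 1042 mm from the wall's −x end. The opening passes through the full wall thickness.


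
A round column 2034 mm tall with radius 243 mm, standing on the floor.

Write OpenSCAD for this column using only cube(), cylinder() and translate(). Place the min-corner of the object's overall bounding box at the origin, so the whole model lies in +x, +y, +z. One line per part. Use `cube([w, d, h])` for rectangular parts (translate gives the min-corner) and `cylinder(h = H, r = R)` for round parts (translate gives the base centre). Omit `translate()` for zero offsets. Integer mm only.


translate([243, 243, 0]) cylinder(h = 2034, r = 243);


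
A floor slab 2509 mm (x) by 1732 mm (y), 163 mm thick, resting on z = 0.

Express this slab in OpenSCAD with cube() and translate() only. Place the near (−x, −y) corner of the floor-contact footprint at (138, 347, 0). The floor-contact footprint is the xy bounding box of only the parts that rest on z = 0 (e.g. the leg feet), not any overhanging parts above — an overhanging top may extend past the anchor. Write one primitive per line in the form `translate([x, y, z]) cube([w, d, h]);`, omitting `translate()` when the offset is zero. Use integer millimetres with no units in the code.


translate([138, 347, 0]) cube([2509, 1732, 163]);


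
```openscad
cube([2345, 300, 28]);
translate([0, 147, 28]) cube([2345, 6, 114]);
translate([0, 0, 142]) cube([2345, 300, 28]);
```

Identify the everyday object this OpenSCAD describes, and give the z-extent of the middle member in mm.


An I-beam. The web height is 114 mm.

Two wide flanges with a thin centred web — an I-beam. Overall 170 mm minus two 28 mm flanges gives a web of 170 − 2·28 = 114 mm.


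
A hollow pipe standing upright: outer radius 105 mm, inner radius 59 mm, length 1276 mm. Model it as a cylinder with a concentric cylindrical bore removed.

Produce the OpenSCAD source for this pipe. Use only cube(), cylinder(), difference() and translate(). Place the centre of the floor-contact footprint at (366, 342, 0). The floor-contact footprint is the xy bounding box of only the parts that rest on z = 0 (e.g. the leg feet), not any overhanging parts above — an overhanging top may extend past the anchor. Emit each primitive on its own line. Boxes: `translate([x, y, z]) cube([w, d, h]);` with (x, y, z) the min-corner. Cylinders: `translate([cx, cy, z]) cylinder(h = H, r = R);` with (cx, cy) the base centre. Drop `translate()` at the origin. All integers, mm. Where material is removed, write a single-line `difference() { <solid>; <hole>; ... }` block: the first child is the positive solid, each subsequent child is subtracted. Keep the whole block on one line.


difference() { translate([366, 342, 0]) cylinder(h = 1276, r = 105); translate([366, 342, 0]) cylinder(h = 1276, r = 59); }


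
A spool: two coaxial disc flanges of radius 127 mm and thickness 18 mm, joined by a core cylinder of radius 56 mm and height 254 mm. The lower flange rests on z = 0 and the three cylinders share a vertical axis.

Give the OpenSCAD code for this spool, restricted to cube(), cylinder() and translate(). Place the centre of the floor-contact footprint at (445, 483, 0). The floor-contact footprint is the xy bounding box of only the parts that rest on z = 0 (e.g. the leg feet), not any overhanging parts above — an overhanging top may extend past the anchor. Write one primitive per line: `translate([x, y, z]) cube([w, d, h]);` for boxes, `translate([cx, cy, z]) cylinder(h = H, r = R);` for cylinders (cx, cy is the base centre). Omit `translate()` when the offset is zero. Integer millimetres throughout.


translate([445, 483, 0]) cylinder(h = 18, r = 127);
translate([445, 483, 18]) cylinder(h = 254, r = 56);
translate([445, 483, 272]) cylinder(h = 18, r = 127);


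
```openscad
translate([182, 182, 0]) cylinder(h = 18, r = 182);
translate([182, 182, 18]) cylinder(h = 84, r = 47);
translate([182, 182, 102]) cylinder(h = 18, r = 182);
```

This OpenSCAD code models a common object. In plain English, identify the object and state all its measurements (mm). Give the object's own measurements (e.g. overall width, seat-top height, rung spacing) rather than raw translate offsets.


A spool: two coaxial disc flanges of radius 182 mm and thickness 18 mm, joined by a core cylinder of radius 47 mm and height 84 mm. The lower flange rests on z = 0 and the three cylinders share a vertical axis.


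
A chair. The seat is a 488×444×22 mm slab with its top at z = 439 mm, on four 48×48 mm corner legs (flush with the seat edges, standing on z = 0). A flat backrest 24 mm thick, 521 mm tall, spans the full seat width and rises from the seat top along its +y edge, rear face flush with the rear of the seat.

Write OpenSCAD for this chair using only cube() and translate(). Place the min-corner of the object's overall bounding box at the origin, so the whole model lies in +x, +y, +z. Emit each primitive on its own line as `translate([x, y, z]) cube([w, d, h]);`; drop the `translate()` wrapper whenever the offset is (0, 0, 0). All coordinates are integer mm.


translate([0, 0, 417]) cube([488, 444, 22]);
cube([48, 48, 417]);
translate([440, 0, 0]) cube([48, 48, 417]);
translate([0, 396, 0]) cube([48, 48, 417]);
translate([440, 396, 0]) cube([48, 48, 417]);
translate([0, 420, 439]) cube([488, 24, 521]);


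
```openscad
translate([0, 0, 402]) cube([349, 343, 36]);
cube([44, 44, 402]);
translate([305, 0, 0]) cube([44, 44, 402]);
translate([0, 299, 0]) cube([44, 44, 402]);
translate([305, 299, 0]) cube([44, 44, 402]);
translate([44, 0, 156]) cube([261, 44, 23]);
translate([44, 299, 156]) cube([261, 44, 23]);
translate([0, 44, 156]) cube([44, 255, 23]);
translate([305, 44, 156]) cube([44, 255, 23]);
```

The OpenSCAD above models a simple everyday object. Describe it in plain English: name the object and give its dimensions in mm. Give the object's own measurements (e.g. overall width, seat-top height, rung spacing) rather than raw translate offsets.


A simple wooden stool: a rectangular seat 349 mm (x) by 343 mm (y), 36 mm thick, top face at z = 438 mm, on four square legs, each 44×44 mm in cross-section. The legs rest on z = 0, each flush with a corner of the seat. Four stretchers, 44 mm wide and 23 mm tall, connect adjacent legs with their undersides at z = 156 mm, each running between the inner faces of the legs it joins and aligned with the legs' outer faces on the other axis.


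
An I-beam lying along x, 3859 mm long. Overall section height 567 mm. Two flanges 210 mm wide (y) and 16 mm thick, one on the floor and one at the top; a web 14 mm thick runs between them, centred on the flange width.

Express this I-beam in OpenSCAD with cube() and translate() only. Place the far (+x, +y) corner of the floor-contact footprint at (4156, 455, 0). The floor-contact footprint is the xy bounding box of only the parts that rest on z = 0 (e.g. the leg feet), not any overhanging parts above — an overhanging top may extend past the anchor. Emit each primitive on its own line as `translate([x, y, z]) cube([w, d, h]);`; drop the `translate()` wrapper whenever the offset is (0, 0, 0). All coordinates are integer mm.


translate([297, 245, 0]) cube([3859, 210, 16]);
translate([297, 343, 16]) cube([3859, 14, 535]);
translate([297, 245, 551]) cube([3859, 210, 16]);


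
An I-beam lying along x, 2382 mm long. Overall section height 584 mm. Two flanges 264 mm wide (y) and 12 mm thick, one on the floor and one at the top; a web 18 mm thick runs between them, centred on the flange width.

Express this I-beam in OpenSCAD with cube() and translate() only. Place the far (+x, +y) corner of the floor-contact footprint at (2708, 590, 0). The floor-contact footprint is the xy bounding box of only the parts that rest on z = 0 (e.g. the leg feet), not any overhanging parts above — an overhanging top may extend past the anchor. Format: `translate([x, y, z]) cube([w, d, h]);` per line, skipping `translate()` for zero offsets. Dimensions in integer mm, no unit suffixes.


translate([326, 326, 0]) cube([2382, 264, 12]);
translate([326, 449, 12]) cube([2382, 18, 560]);
translate([326, 326, 572]) cube([2382, 264, 12]);


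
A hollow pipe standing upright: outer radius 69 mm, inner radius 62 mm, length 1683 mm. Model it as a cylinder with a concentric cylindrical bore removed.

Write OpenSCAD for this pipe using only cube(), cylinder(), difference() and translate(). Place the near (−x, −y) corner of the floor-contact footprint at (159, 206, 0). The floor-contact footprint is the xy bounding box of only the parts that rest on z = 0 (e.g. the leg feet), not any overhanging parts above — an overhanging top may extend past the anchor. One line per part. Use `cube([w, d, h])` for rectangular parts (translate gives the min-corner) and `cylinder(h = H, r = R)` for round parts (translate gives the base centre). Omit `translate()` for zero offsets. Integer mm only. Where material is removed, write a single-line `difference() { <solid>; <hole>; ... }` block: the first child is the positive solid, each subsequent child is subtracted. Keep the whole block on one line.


difference() { translate([228, 275, 0]) cylinder(h = 1683, r = 69); translate([228, 275, 0]) cylinder(h = 1683, r = 62); }


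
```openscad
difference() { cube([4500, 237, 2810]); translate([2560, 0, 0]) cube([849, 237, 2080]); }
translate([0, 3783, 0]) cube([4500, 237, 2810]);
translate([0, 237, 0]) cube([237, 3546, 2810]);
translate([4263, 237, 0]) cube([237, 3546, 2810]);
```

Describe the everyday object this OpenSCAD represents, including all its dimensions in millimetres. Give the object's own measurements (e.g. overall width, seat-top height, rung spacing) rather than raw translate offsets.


A single room: four walls, each 2810 mm tall and 237 mm thick, enclosing an outside footprint 4500×4020 mm (x × y), no floor or roof. The front and back walls (−y and +y sides) run the full x-width; the side walls fit between their inner faces. A door opening 849 mm wide and 2080 mm tall is cut through the front wall from the floor up, its −x edge 2560 mm from the wall's −x end.


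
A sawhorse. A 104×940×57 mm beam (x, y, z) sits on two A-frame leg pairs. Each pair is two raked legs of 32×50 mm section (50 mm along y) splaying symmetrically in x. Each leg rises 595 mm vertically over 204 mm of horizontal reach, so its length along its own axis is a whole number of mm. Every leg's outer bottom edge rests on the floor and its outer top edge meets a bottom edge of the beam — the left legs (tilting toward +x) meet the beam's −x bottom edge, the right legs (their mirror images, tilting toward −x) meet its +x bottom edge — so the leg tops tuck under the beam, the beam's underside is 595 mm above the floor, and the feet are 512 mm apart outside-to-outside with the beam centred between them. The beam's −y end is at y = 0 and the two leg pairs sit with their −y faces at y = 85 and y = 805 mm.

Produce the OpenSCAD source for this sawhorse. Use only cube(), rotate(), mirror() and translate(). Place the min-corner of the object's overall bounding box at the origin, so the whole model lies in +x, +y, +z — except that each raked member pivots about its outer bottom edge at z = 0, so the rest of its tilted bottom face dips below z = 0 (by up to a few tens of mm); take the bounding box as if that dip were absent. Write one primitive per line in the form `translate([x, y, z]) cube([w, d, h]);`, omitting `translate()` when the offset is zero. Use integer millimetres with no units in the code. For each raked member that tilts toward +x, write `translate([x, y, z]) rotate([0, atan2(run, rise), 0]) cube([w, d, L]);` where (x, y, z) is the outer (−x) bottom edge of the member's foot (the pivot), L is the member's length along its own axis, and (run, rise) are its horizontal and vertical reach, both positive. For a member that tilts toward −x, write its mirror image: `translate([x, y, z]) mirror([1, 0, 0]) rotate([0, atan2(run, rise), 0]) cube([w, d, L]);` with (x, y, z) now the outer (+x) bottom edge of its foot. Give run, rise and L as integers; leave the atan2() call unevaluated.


translate([204, 0, 595]) cube([104, 940, 57]);
translate([0, 85, 0]) rotate([0, atan2(204, 595), 0]) cube([32, 50, 629]);
translate([512, 85, 0]) mirror([1, 0, 0]) rotate([0, atan2(204, 595), 0]) cube([32, 50, 629]);
translate([0, 805, 0]) rotate([0, atan2(204, 595), 0]) cube([32, 50, 629]);
translate([512, 805, 0]) mirror([1, 0, 0]) rotate([0, atan2(204, 595), 0]) cube([32, 50, 629]);


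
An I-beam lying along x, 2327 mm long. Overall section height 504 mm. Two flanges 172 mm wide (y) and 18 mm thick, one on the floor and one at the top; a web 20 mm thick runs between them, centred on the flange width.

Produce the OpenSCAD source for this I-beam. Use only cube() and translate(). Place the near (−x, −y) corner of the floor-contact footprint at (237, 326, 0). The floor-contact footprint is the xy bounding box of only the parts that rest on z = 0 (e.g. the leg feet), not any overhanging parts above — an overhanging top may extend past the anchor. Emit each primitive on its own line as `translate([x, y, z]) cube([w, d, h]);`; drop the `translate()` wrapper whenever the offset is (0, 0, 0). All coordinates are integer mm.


translate([237, 326, 0]) cube([2327, 172, 18]);
translate([237, 402, 18]) cube([2327, 20, 468]);
translate([237, 326, 486]) cube([2327, 172, 18]);


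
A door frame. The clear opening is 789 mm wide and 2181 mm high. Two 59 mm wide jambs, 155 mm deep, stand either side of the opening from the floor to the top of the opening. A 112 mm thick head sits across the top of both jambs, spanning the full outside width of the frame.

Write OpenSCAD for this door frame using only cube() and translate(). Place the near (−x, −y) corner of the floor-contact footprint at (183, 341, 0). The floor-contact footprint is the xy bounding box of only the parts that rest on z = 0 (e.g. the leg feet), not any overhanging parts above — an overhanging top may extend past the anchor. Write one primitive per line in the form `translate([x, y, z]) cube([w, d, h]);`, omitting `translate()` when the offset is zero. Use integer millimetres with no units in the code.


translate([183, 341, 0]) cube([59, 155, 2181]);
translate([1031, 341, 0]) cube([59, 155, 2181]);
translate([183, 341, 2181]) cube([907, 155, 112]);


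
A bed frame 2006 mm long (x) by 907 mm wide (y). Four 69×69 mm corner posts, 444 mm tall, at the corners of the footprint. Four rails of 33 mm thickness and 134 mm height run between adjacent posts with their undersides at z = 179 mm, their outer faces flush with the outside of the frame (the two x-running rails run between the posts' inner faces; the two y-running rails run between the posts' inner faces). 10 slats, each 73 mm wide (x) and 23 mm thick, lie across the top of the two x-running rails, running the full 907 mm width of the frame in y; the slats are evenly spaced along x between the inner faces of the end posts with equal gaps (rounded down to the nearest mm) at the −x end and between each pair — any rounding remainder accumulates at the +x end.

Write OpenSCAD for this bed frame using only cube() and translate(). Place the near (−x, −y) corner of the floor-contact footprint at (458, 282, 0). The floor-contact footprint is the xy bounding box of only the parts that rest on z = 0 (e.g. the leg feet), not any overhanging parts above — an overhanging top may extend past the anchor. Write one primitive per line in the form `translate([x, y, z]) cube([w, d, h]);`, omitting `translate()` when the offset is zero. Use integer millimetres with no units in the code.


translate([458, 282, 0]) cube([69, 69, 444]);
translate([458, 1120, 0]) cube([69, 69, 444]);
translate([2395, 282, 0]) cube([69, 69, 444]);
translate([2395, 1120, 0]) cube([69, 69, 444]);
translate([527, 282, 179]) cube([1868, 33, 134]);
translate([527, 1156, 179]) cube([1868, 33, 134]);
translate([458, 351, 179]) cube([33, 769, 134]);
translate([2431, 351, 179]) cube([33, 769, 134]);
translate([630, 282, 313]) cube([73, 907, 23]);
translate([806, 282, 313]) cube([73, 907, 23]);
translate([982, 282, 313]) cube([73, 907, 23]);
translate([1158, 282, 313]) cube([73, 907, 23]);
translate([1334, 282, 313]) cube([73, 907, 23]);
translate([1510, 282, 313]) cube([73, 907, 23]);
translate([1686, 282, 313]) cube([73, 907, 23]);
translate([1862, 282, 313]) cube([73, 907, 23]);
translate([2038, 282, 313]) cube([73, 907, 23]);
translate([2214, 282, 313]) cube([73, 907, 23]);


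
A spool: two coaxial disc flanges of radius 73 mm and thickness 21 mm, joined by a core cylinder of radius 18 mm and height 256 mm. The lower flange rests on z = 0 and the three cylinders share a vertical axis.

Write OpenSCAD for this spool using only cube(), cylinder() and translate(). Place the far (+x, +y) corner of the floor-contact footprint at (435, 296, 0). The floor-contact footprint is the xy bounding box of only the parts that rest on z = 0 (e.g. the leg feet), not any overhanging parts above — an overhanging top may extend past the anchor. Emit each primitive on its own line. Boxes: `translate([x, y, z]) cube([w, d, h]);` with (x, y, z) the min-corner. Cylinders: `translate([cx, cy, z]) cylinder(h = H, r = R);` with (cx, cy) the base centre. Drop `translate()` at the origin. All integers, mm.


translate([362, 223, 0]) cylinder(h = 21, r = 73);
translate([362, 223, 21]) cylinder(h = 256, r = 18);
translate([362, 223, 277]) cylinder(h = 21, r = 73);


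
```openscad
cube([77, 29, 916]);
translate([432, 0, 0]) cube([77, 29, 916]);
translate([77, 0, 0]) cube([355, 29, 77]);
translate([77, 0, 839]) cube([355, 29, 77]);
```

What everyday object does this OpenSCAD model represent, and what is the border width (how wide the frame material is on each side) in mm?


A picture frame. The border width is 77 mm.

Four thin pieces enclosing a rectangular opening — a picture frame. The two full-height stiles are 916 mm tall; the top rail sits at z = 839 and is 77 mm tall, so the border above the opening is 916 − 839 = 77 mm, matching the stile x-width.


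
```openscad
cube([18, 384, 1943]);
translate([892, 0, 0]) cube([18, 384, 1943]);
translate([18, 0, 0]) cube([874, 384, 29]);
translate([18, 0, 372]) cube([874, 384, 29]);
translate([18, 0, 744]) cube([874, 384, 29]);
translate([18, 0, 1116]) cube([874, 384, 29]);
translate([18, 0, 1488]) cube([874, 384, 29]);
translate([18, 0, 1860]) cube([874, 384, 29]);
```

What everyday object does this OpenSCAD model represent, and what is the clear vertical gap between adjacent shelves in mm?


A bookshelf. The clear shelf gap is 343 mm.

Two tall side panels with 6 horizontal boards between them — a bookshelf. The first two shelf undersides are at z = 0 and z = 372; with shelf thickness 29, the clear gap is 372 − 0 − 29 = 343 mm.


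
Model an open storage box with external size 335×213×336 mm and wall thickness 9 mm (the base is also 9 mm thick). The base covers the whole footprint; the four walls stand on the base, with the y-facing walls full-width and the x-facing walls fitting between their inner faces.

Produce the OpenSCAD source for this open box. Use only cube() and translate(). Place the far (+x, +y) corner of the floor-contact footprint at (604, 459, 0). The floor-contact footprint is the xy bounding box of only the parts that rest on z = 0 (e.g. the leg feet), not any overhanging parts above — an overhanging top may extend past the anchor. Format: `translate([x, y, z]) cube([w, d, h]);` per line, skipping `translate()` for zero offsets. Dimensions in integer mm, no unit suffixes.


translate([269, 246, 0]) cube([335, 213, 9]);
translate([269, 246, 9]) cube([335, 9, 327]);
translate([269, 450, 9]) cube([335, 9, 327]);
translate([269, 255, 9]) cube([9, 195, 327]);
translate([595, 255, 9]) cube([9, 195, 327]);


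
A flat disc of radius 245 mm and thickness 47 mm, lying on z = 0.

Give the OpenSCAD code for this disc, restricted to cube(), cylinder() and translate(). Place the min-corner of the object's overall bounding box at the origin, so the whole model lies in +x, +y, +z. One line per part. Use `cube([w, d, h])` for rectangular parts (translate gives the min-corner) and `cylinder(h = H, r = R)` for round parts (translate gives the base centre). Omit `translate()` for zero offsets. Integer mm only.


translate([245, 245, 0]) cylinder(h = 47, r = 245);


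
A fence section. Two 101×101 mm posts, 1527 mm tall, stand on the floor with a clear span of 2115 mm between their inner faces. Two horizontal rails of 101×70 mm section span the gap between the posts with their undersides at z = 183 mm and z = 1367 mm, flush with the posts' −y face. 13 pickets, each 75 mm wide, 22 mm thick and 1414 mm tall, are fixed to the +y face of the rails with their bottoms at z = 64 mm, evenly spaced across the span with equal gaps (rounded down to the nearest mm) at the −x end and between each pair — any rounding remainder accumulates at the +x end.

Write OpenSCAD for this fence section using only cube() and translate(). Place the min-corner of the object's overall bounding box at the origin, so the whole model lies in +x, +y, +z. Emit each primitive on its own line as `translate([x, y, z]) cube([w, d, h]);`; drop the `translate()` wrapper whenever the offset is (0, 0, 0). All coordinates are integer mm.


cube([101, 101, 1527]);
translate([2216, 0, 0]) cube([101, 101, 1527]);
translate([101, 0, 183]) cube([2115, 101, 70]);
translate([101, 0, 1367]) cube([2115, 101, 70]);
translate([182, 101, 64]) cube([75, 22, 1414]);
translate([338, 101, 64]) cube([75, 22, 1414]);
translate([494, 101, 64]) cube([75, 22, 1414]);
translate([650, 101, 64]) cube([75, 22, 1414]);
translate([806, 101, 64]) cube([75, 22, 1414]);
translate([962, 101, 64]) cube([75, 22, 1414]);
translate([1118, 101, 64]) cube([75, 22, 1414]);
translate([1274, 101, 64]) cube([75, 22, 1414]);
translate([1430, 101, 64]) cube([75, 22, 1414]);
translate([1586, 101, 64]) cube([75, 22, 1414]);
translate([1742, 101, 64]) cube([75, 22, 1414]);
translate([1898, 101, 64]) cube([75, 22, 1414]);
translate([2054, 101, 64]) cube([75, 22, 1414]);


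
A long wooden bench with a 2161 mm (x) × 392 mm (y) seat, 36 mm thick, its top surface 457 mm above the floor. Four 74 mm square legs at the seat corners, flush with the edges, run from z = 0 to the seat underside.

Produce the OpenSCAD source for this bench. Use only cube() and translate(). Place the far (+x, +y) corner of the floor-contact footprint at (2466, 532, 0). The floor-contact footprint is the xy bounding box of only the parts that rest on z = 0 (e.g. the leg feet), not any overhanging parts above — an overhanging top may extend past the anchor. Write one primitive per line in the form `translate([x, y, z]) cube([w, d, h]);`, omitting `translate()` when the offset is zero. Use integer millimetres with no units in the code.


translate([305, 140, 421]) cube([2161, 392, 36]);
translate([305, 140, 0]) cube([74, 74, 421]);
translate([305, 458, 0]) cube([74, 74, 421]);
translate([2392, 140, 0]) cube([74, 74, 421]);
translate([2392, 458, 0]) cube([74, 74, 421]);


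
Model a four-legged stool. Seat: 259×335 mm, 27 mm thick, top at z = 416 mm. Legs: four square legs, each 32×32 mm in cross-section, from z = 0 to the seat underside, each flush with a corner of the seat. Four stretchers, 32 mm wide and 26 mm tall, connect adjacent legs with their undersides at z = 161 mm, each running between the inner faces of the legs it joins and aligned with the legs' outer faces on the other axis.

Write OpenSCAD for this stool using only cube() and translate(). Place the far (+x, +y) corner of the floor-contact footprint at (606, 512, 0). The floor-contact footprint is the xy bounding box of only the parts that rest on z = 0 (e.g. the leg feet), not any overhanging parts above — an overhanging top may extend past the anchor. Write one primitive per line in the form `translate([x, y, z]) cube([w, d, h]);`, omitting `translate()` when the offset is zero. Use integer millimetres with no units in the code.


translate([347, 177, 389]) cube([259, 335, 27]);
translate([347, 177, 0]) cube([32, 32, 389]);
translate([574, 177, 0]) cube([32, 32, 389]);
translate([347, 480, 0]) cube([32, 32, 389]);
translate([574, 480, 0]) cube([32, 32, 389]);
translate([379, 177, 161]) cube([195, 32, 26]);
translate([379, 480, 161]) cube([195, 32, 26]);
translate([347, 209, 161]) cube([32, 271, 26]);
translate([574, 209, 161]) cube([32, 271, 26]);


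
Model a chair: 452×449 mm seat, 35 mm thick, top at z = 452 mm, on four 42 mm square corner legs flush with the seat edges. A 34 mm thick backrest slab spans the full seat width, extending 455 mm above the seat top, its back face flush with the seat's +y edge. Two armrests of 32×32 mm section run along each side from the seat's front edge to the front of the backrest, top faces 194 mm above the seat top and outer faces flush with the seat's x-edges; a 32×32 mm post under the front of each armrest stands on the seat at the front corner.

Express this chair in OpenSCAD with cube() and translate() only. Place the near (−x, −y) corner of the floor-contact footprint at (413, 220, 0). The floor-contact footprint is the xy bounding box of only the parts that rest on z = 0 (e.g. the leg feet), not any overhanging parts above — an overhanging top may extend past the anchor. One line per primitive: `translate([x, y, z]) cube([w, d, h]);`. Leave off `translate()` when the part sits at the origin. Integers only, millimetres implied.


// leg_h = 452 - 35 = 417
// arm post h = 194 - 32 = 162
translate([413, 220, 417]) cube([452, 449, 35]);
translate([413, 220, 0]) cube([42, 42, 417]);
translate([823, 220, 0]) cube([42, 42, 417]);
translate([413, 627, 0]) cube([42, 42, 417]);
translate([823, 627, 0]) cube([42, 42, 417]);
translate([413, 635, 452]) cube([452, 34, 455]);
translate([413, 220, 614]) cube([32, 415, 32]);
translate([833, 220, 614]) cube([32, 415, 32]);
translate([413, 220, 452]) cube([32, 32, 162]);
translate([833, 220, 452]) cube([32, 32, 162]);


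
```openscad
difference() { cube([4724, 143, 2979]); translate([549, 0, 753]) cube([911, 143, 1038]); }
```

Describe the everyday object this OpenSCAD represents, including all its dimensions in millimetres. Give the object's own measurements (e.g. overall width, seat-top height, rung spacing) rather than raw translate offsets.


A wall 4724 mm long (x), 143 mm thick (y), 2979 mm tall, with a rectangular window opening cut through it. The opening is 911 mm wide and 1038 mm tall; its sill is at z = 753 mm and its near (−x) edge is 549 mm from the wall's −x end. The opening passes through the full wall thickness.


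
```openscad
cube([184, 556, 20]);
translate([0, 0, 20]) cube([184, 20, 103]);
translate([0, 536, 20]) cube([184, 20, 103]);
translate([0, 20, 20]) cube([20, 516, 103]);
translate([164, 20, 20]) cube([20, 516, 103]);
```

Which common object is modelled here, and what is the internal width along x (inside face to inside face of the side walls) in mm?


An open box. The internal width is 144 mm.

A 184×556 base slab with four walls standing on it — an open box. The base is 184 mm wide and the walls are 20 mm thick, so the internal width is 184 − 2 × 20 = 144 mm.


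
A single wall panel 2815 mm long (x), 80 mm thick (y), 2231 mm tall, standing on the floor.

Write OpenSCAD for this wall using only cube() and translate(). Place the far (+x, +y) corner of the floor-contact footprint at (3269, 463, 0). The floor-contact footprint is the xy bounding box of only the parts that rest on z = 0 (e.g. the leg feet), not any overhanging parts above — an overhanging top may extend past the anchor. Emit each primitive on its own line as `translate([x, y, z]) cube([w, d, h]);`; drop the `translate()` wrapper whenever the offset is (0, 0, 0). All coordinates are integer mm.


translate([454, 383, 0]) cube([2815, 80, 2231]);


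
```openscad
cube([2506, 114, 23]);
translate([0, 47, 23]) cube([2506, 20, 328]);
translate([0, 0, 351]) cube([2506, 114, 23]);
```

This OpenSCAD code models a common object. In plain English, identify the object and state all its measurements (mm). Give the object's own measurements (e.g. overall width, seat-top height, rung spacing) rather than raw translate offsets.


An I-beam lying along x, 2506 mm long. Overall section height 374 mm. Two flanges 114 mm wide (y) and 23 mm thick, one on the floor and one at the top; a web 20 mm thick runs between them, centred on the flange width.


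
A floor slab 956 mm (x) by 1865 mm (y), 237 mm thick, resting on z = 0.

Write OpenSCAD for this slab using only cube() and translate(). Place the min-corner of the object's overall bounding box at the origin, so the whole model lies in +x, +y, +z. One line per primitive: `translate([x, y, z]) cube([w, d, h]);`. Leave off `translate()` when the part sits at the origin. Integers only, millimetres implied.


cube([956, 1865, 237]);


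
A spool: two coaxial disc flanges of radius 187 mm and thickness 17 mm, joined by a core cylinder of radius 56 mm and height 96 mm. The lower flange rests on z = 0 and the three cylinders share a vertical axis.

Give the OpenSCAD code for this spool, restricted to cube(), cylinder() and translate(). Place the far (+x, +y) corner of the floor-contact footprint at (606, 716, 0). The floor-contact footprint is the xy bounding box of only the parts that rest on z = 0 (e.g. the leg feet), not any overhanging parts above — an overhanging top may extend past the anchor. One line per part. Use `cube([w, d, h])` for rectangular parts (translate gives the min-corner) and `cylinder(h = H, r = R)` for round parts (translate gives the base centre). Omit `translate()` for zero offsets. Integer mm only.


translate([419, 529, 0]) cylinder(h = 17, r = 187);
translate([419, 529, 17]) cylinder(h = 96, r = 56);
translate([419, 529, 113]) cylinder(h = 17, r = 187);


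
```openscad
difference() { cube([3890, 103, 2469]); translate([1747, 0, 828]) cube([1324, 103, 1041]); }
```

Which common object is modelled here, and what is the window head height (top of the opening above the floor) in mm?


A wall with a window opening. The window head height is 1869 mm.

A wall with a rectangular opening subtracted — a window. Sill at z = 828, opening 1041 mm tall, so the head is at 828 + 1041 = 1869 mm.
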